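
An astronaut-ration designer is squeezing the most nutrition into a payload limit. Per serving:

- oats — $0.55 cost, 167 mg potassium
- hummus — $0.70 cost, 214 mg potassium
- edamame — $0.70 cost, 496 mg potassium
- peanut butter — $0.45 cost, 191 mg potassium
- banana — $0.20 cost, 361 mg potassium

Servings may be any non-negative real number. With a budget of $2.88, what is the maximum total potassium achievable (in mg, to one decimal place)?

Potassium per dollar: banana 1805, edamame 708.6, peanut butter 424.4, hummus 305.7, oats 303.6.
With no serving limits, spend the whole cost allowance on banana: $2.88 / $0.20 × 361 mg = 5198.4 mg.

5198.4 mg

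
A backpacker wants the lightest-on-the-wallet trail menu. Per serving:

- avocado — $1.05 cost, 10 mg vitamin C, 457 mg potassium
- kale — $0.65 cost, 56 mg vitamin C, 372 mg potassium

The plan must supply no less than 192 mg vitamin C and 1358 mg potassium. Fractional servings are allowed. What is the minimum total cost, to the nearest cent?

The cheapest plan sits at a corner of the feasible region — with two constraints it uses at most two foods.
avocado only: max(192/10, 1358/457) = 19.2 servings → $20.16.
kale only: max(192/56, 1358/372) = 3.651 servings → $2.37.
avocado + kale with both tight: 0.2114 servings and 3.391 servings → $2.43.
Cheapest feasible corner: $2.37.

$2.37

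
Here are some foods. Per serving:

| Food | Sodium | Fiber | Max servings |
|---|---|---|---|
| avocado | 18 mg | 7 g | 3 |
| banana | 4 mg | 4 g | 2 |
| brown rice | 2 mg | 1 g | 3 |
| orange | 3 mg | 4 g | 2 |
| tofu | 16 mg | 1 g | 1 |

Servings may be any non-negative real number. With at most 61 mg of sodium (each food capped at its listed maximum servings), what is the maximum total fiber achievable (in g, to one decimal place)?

Fiber per mg sodium: orange 1.333, banana 1, brown rice 0.5, avocado 0.3889, tofu 0.0625.
Take 2 servings of orange: uses 6 mg sodium, +8.0 g fiber (running total 8.0 g).
Take 2 servings of banana: uses 8 mg sodium, +8.0 g fiber (running total 16.0 g).
Take 3 servings of brown rice: uses 6 mg sodium, +3.0 g fiber (running total 19.0 g).
Take 2.278 servings of avocado: uses 41 mg sodium, +15.9 g fiber (running total 34.9 g).
Greedy by best ratio exhausts the sodium allowance optimally: 34.9 g.

34.9 g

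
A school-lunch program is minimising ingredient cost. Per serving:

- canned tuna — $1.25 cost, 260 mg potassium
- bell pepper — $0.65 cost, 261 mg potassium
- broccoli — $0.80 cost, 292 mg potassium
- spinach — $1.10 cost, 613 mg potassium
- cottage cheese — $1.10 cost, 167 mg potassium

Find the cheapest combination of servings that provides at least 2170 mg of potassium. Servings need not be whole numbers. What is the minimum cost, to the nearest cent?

Cost per mg of potassium: spinach $0.0018, bell pepper $0.0025, broccoli $0.0027, canned tuna $0.0048, cottage cheese $0.0066.
With no serving limits, use only spinach: 2170 mg / 613 mg = 3.54 servings × $1.10 = $3.89.

$3.89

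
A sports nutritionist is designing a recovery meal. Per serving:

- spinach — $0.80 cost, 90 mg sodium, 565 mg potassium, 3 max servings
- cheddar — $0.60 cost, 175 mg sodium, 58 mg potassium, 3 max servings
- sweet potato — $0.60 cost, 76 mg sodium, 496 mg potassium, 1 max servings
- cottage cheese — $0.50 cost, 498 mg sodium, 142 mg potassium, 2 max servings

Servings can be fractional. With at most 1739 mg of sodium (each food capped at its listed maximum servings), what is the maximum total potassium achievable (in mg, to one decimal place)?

2612.5 mg

Potassium per mg sodium: sweet potato 6.526, spinach 6.278, cheddar 0.3314, cottage cheese 0.2851.
Take 1 serving of sweet potato: uses 76 mg sodium, +496.0 mg potassium (running total 496.0 mg).
Take 3 servings of spinach: uses 270 mg sodium, +1695.0 mg potassium (running total 2191.0 mg).
Take 3 servings of cheddar: uses 525 mg sodium, +174.0 mg potassium (running total 2365.0 mg).
Take 1.743 servings of cottage cheese: uses 868 mg sodium, +247.5 mg potassium (running total 2612.5 mg).
Greedy by best ratio exhausts the sodium allowance optimally: 2612.5 mg.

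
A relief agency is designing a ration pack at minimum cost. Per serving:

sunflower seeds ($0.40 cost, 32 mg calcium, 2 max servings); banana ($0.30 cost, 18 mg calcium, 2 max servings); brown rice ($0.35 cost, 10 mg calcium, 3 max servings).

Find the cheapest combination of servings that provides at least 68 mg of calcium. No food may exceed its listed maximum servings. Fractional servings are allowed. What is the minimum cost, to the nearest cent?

$0.87

Cost per mg of calcium: sunflower seeds $0.0125, banana $0.0167, brown rice $0.0350.
Take 2 servings of sunflower seeds: +64.0 mg calcium for $0.80 (total $0.80, still need 4.0 mg).
Take 0.2222 servings of banana: +4.0 mg calcium for $0.07 (total $0.87, still need 0.0 mg).
Greedy by cheapest-per-mg is optimal for a single linear constraint, so the minimum cost is $0.87.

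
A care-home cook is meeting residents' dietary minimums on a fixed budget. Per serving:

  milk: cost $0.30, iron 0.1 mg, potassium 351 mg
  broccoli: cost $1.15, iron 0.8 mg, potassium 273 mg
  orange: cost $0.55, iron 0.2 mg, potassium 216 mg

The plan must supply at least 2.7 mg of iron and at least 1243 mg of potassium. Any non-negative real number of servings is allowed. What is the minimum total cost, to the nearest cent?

$4.04

Two binding constraints pin down two serving amounts, so the optimal mix uses at most two foods. The candidates are each food alone (scaled to the tighter of iron/potassium) and each pair with both constraints tight.
milk only: max(2.7/0.1, 1243/351) = 27 servings → $8.10.
broccoli only: max(2.7/0.8, 1243/273) = 4.553 servings → $5.24.
orange only: max(2.7/0.2, 1243/216) = 13.5 servings → $7.42.
milk + broccoli with both tight: 1.015 servings and 3.248 servings → $4.04.
milk + orange with both targets exact would need a negative amount; discard.
broccoli + orange with both tight: 2.831 servings and 2.177 servings → $4.45.
Cheapest feasible corner: $4.04.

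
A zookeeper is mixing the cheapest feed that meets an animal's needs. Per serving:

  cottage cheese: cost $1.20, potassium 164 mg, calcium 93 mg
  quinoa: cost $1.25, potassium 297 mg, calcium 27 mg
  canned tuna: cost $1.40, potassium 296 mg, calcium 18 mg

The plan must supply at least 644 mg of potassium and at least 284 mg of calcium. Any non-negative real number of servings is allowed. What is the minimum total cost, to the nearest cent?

$4.18

With two linear requirements the optimum uses one or two foods; enumerate the corners.
cottage cheese only: max(644/164, 284/93) = 3.927 servings → $4.71.
quinoa only: max(644/297, 284/27) = 10.52 servings → $13.15.
canned tuna only: max(644/296, 284/18) = 15.78 servings → $22.09.
cottage cheese + quinoa with both tight: 2.887 servings and 0.5741 servings → $4.18.
cottage cheese + canned tuna with both tight: 2.949 servings and 0.5418 servings → $4.30.
quinoa + canned tuna: intersection lies outside the first quadrant.
Cheapest feasible corner: $4.18.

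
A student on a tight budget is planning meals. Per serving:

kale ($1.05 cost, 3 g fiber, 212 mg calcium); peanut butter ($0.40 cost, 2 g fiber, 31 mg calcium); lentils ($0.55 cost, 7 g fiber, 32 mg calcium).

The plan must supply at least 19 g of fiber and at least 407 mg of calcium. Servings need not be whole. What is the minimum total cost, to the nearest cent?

With two linear requirements the optimum uses one or two foods; enumerate the corners.
kale only: max(19/3, 407/212) = 6.333 servings → $6.65.
peanut butter only: max(19/2, 407/31) = 13.13 servings → $5.25.
lentils only: max(19/7, 407/32) = 12.72 servings → $7.00.
kale + peanut butter with both tight: 0.6798 servings and 8.48 servings → $4.11.
kale + lentils with both tight: 1.615 servings and 2.022 servings → $2.81.
peanut butter + lentils: intersection lies outside the first quadrant.
Cheapest feasible corner: $2.81.

$2.81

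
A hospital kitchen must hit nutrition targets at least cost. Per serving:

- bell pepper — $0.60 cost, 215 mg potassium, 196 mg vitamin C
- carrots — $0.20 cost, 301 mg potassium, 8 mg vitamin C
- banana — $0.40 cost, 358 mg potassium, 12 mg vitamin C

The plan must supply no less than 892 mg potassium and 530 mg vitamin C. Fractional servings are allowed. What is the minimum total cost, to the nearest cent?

$1.81

Two binding constraints pin down two serving amounts, so the optimal mix uses at most two foods. The candidates are each food alone (scaled to the tighter of potassium/vitamin C) and each pair with both constraints tight.
bell pepper only: max(892/215, 530/196) = 4.149 servings → $2.49.
carrots only: max(892/301, 530/8) = 66.25 servings → $13.25.
banana only: max(892/358, 530/12) = 44.17 servings → $17.67.
bell pepper + carrots with both tight: 2.661 servings and 1.063 servings → $1.81.
bell pepper + banana with both tight: 2.649 servings and 0.9008 servings → $1.95.
carrots + banana with both targets exact would need a negative amount; discard.
Cheapest feasible corner: $1.81.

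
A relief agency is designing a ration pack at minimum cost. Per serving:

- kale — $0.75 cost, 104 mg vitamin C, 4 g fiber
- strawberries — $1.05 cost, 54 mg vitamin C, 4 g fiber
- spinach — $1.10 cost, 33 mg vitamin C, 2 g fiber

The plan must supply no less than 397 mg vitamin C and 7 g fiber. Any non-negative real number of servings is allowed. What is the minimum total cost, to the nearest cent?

Minimising a linear cost over {vitamin C ≥ 397, fiber ≥ 7, servings ≥ 0} — the optimum is at a vertex, using one or two foods.
kale only: max(397/104, 7/4) = 3.817 servings → $2.86.
strawberries only: max(397/54, 7/4) = 7.352 servings → $7.72.
spinach only: max(397/33, 7/2) = 12.03 servings → $13.23.
kale + strawberries: intersection lies outside the first quadrant.
kale + spinach: intersection lies outside the first quadrant.
strawberries + spinach: the both-tight solution has a negative serving — not a feasible corner.
So the least-cost plan costs $2.86.

$2.86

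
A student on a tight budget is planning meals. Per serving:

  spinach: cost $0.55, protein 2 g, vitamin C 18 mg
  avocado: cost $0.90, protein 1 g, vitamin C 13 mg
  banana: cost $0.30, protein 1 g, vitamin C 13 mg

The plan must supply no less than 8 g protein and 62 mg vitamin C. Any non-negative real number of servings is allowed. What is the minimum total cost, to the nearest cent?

An LP optimum is at a vertex; with two nutrient constraints at most two foods are used. Check each candidate.
spinach only: max(8/2, 62/18) = 4 servings → $2.20.
avocado only: max(8/1, 62/13) = 8 servings → $7.20.
banana only: max(8/1, 62/13) = 8 servings → $2.40.
spinach + avocado with both targets exact would need a negative amount; discard.
spinach + banana: the both-tight solution has a negative serving — not a feasible corner.
avocado + banana (both tight): parallel constraints — no distinct corner.
So the least-cost plan costs $2.20.

$2.20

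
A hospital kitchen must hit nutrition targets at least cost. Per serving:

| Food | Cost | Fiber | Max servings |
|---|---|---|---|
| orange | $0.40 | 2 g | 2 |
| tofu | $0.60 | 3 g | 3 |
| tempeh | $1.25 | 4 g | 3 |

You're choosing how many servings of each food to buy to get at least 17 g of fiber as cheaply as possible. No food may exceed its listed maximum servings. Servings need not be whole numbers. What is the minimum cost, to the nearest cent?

Cost per g of fiber: orange $0.2000, tofu $0.2000, tempeh $0.3125.
Take 2 servings of orange: +4.0 g fiber for $0.80 (total $0.80, still need 13.0 g).
Take 3 servings of tofu: +9.0 g fiber for $1.80 (total $2.60, still need 4.0 g).
Take 1 serving of tempeh: +4.0 g fiber for $1.25 (total $3.85, still need 0.0 g).
Filling from the cheapest source first is optimal under one linear minimum: $3.85.

$3.85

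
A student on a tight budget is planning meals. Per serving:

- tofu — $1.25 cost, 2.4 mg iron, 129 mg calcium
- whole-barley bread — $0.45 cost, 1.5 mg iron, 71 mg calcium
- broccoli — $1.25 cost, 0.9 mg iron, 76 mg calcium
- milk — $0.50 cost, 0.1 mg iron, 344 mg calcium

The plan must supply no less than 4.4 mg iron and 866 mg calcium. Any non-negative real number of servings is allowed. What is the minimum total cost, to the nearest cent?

$2.23

tofu only: max(4.4/2.4, 866/129) = 6.713 servings → $8.39.
whole-barley bread only: max(4.4/1.5, 866/71) = 12.2 servings → $5.49.
broccoli only: max(4.4/0.9, 866/76) = 11.39 servings → $14.24.
milk only: max(4.4/0.1, 866/344) = 44 servings → $22.00.
tofu + whole-barley bread: the both-tight solution has a negative serving — not a feasible corner.
tofu + broccoli: intersection lies outside the first quadrant.
tofu + milk with both tight: 1.756 servings and 1.859 servings → $3.12.
whole-barley bread + broccoli: intersection lies outside the first quadrant.
whole-barley bread + milk with both tight: 2.804 servings and 1.939 servings → $2.23.
broccoli + milk with both tight: 4.725 servings and 1.474 servings → $6.64.
Cheapest feasible corner: $2.23.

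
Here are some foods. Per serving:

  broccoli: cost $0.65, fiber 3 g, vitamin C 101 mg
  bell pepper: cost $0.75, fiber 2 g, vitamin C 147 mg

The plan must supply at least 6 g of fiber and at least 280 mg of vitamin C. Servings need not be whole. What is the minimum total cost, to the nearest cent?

$1.61

For a min-cost LP with two ≥-constraints, a basic feasible solution has at most two positive variables.
broccoli only: max(6/3, 280/101) = 2.772 servings → $1.80.
bell pepper only: max(6/2, 280/147) = 3 servings → $2.25.
broccoli + bell pepper with both tight: 1.347 servings and 0.9791 servings → $1.61.
So the least-cost plan costs $1.61.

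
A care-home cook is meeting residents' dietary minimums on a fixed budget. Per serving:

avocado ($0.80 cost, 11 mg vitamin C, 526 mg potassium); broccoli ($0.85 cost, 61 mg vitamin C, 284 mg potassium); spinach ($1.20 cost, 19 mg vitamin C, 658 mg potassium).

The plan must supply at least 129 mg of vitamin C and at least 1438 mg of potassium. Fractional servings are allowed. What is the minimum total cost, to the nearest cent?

$2.94

Minimising a linear cost over {vitamin C ≥ 129, potassium ≥ 1438, servings ≥ 0} — the optimum is at a vertex, using one or two foods.
avocado only: max(129/11, 1438/526) = 11.73 servings → $9.38.
broccoli only: max(129/61, 1438/284) = 5.063 servings → $4.30.
spinach only: max(129/19, 1438/658) = 6.789 servings → $8.15.
avocado + broccoli with both tight: 1.764 servings and 1.797 servings → $2.94.
avocado + spinach with both targets exact would need a negative amount; discard.
broccoli + spinach with both tight: 1.657 servings and 1.47 servings → $3.17.
Cheapest feasible corner: $2.94.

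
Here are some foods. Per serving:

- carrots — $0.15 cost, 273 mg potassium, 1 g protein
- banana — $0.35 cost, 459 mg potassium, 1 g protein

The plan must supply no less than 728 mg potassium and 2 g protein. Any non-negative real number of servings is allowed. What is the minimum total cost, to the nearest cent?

$0.40

A basic optimal solution has at most two foods positive. Try each food alone and each pair with both targets met exactly.
carrots only: max(728/273, 2/1) = 2.667 servings → $0.40.
banana only: max(728/459, 2/1) = 2 servings → $0.70.
carrots + banana with both tight: 1.022 servings and 0.9785 servings → $0.50.
Cheapest feasible corner: $0.40.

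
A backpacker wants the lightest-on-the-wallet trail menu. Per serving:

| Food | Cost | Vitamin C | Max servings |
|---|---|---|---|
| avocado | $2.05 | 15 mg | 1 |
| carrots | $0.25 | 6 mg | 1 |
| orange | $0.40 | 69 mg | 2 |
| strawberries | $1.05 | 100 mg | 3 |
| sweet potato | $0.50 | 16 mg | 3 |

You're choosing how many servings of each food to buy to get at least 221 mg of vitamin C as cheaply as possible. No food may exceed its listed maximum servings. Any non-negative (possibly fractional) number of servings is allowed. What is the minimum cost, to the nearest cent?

$1.67

Cost per mg of vitamin C: orange $0.0058, strawberries $0.0105, sweet potato $0.0312, carrots $0.0417, avocado $0.1367.
Take 2 servings of orange: +138.0 mg vitamin C for $0.80 (total $0.80, still need 83.0 mg).
Take 0.83 servings of strawberries: +83.0 mg vitamin C for $0.87 (total $1.67, still need 0.0 mg).
Greedy by cheapest-per-mg is optimal for a single linear constraint, so the minimum cost is $1.67.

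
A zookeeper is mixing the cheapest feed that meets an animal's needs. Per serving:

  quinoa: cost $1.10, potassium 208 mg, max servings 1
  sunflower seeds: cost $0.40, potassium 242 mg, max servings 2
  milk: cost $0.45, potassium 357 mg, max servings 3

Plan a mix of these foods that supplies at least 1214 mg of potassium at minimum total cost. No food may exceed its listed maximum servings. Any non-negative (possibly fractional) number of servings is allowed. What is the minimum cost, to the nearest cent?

$1.59

Cost per mg of potassium: milk $0.0013, sunflower seeds $0.0017, quinoa $0.0053.
Take 3 servings of milk: +1071.0 mg potassium for $1.35 (total $1.35, still need 143.0 mg).
Take 0.5909 servings of sunflower seeds: +143.0 mg potassium for $0.24 (total $1.59, still need 0.0 mg).
Filling from the cheapest source first is optimal under one linear minimum: $1.59.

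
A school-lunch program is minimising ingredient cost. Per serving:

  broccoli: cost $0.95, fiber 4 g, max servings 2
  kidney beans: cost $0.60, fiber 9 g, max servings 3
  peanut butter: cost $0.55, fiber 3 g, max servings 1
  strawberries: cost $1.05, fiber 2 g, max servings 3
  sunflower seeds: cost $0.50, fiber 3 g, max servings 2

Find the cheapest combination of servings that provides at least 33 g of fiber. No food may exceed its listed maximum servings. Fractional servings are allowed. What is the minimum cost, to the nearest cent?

$2.80

Cost per g of fiber: kidney beans $0.0667, sunflower seeds $0.1667, peanut butter $0.1833, broccoli $0.2375, strawberries $0.5250.
Take 3 servings of kidney beans: +27.0 g fiber for $1.80 (total $1.80, still need 6.0 g).
Take 2 servings of sunflower seeds: +6.0 g fiber for $1.00 (total $2.80, still need 0.0 g).
Filling from the cheapest source first is optimal under one linear minimum: $2.80.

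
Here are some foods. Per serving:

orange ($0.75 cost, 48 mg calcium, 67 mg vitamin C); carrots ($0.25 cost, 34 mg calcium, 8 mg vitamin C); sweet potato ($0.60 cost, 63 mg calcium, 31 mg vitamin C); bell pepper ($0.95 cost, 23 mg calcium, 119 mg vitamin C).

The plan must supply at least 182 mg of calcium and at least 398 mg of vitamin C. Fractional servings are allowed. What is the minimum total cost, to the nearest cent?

The cheapest plan sits at a corner of the feasible region — with two constraints it uses at most two foods.
orange only: max(182/48, 398/67) = 5.94 servings → $4.46.
carrots only: max(182/34, 398/8) = 49.75 servings → $12.44.
sweet potato only: max(182/63, 398/31) = 12.84 servings → $7.70.
bell pepper only: max(182/23, 398/119) = 7.913 servings → $7.52.
orange + carrots with both targets exact would need a negative amount; discard.
orange + sweet potato with both targets exact would need a negative amount; discard.
orange + bell pepper with both tight: 2.998 servings and 1.657 servings → $3.82.
carrots + sweet potato: intersection lies outside the first quadrant.
carrots + bell pepper with both tight: 3.238 servings and 3.127 servings → $3.78.
sweet potato + bell pepper with both tight: 1.843 servings and 2.864 servings → $3.83.
So the least-cost plan costs $3.78.

$3.78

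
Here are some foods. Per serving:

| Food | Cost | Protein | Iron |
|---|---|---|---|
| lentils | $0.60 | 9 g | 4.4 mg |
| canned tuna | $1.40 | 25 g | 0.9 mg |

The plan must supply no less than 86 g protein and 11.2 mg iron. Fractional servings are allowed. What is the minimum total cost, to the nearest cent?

With two linear requirements the optimum uses one or two foods; enumerate the corners.
lentils only: max(86/9, 11.2/4.4) = 9.556 servings → $5.73.
canned tuna only: max(86/25, 11.2/0.9) = 12.44 servings → $17.42.
lentils + canned tuna with both tight: 1.988 servings and 2.724 servings → $5.01.
So the least-cost plan costs $5.01.

$5.01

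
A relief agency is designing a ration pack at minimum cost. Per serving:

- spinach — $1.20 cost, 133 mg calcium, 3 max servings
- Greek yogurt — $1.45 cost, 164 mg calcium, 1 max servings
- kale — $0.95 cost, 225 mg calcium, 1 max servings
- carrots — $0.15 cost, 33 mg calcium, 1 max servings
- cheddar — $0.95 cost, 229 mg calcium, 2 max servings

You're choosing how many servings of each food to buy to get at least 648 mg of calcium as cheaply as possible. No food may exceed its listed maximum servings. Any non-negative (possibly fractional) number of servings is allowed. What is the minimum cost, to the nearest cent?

Cost per mg of calcium: cheddar $0.0041, kale $0.0042, carrots $0.0045, Greek yogurt $0.0088, spinach $0.0090.
Take 2 servings of cheddar: +458.0 mg calcium for $1.90 (total $1.90, still need 190.0 mg).
Take 0.8444 servings of kale: +190.0 mg calcium for $0.80 (total $2.70, still need 0.0 mg).
Filling from the cheapest source first is optimal under one linear minimum: $2.70.

$2.70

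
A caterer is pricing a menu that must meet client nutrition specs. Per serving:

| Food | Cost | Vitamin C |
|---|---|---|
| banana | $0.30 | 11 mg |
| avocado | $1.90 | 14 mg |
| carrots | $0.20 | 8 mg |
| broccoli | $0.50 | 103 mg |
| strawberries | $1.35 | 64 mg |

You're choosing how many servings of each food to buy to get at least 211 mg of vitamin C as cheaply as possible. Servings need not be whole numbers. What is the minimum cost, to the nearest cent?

$1.02

Cost per mg of vitamin C: broccoli $0.0049, strawberries $0.0211, carrots $0.0250, banana $0.0273, avocado $0.1357.
With no serving limits, use only broccoli: 211 mg / 103 mg = 2.049 servings × $0.50 = $1.02.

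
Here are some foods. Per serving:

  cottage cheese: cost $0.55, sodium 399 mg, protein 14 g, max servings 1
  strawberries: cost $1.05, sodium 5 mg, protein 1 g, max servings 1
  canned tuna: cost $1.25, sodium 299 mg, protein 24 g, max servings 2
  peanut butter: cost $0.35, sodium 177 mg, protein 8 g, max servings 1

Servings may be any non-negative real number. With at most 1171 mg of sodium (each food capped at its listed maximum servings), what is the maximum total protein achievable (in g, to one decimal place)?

Protein per mg sodium: strawberries 0.2, canned tuna 0.08027, peanut butter 0.0452, cottage cheese 0.03509.
Take 1 serving of strawberries: uses 5 mg sodium, +1.0 g protein (running total 1.0 g).
Take 2 servings of canned tuna: uses 598 mg sodium, +48.0 g protein (running total 49.0 g).
Take 1 serving of peanut butter: uses 177 mg sodium, +8.0 g protein (running total 57.0 g).
Take 0.9799 servings of cottage cheese: uses 391 mg sodium, +13.7 g protein (running total 70.7 g).
Greedy by best ratio exhausts the sodium allowance optimally: 70.7 g.

70.7 g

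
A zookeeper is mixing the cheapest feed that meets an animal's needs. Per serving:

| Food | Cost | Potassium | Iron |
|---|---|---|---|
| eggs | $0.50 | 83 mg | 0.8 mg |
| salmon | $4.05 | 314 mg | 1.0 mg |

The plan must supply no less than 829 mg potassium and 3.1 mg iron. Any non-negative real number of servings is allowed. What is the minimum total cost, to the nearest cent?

Two binding constraints pin down two serving amounts, so the optimal mix uses at most two foods. The candidates are each food alone (scaled to the tighter of potassium/iron) and each pair with both constraints tight.
eggs only: max(829/83, 3.1/0.8) = 9.988 servings → $4.99.
salmon only: max(829/314, 3.1/1.0) = 3.1 servings → $12.55.
eggs + salmon with both tight: 0.8585 servings and 2.413 servings → $10.20.
Cheapest feasible corner: $4.99.

$4.99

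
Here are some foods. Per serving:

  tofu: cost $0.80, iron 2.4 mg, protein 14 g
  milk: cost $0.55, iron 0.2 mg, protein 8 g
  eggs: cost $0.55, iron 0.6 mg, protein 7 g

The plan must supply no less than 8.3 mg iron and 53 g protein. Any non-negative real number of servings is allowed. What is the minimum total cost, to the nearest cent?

tofu only: max(8.3/2.4, 53/14) = 3.786 servings → $3.03.
milk only: max(8.3/0.2, 53/8) = 41.5 servings → $22.82.
eggs only: max(8.3/0.6, 53/7) = 13.83 servings → $7.61.
tofu + milk with both tight: 3.402 servings and 0.6707 servings → $3.09.
tofu + eggs with both tight: 3.131 servings and 1.31 servings → $3.23.
milk + eggs: the both-tight solution has a negative serving — not a feasible corner.
So the least-cost plan costs $3.03.

$3.03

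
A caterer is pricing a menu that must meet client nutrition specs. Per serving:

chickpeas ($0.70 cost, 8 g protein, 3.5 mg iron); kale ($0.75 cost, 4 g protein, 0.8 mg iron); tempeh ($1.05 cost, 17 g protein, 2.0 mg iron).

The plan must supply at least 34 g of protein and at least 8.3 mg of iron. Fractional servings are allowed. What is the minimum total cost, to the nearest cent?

$2.45

chickpeas only: max(34/8, 8.3/3.5) = 4.25 servings → $2.98.
kale only: max(34/4, 8.3/0.8) = 10.38 servings → $7.78.
tempeh only: max(34/17, 8.3/2.0) = 4.15 servings → $4.36.
chickpeas + kale with both tight: 0.7895 servings and 6.921 servings → $5.74.
chickpeas + tempeh with both tight: 1.68 servings and 1.209 servings → $2.45.
kale + tempeh: the both-tight solution has a negative serving — not a feasible corner.
The minimum over all feasible corners is $2.45.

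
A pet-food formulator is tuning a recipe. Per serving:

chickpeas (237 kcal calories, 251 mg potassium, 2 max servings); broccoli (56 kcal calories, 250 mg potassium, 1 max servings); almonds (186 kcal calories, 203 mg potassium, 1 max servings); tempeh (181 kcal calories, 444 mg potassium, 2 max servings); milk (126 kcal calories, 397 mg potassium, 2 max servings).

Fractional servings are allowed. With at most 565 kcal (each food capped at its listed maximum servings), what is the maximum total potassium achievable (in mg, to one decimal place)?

Potassium per kcal: broccoli 4.464, milk 3.151, tempeh 2.453, almonds 1.091, chickpeas 1.059.
Take 1 serving of broccoli: uses 56 kcal, +250.0 mg potassium (running total 250.0 mg).
Take 2 servings of milk: uses 252 kcal, +794.0 mg potassium (running total 1044.0 mg).
Take 1.42 servings of tempeh: uses 257 kcal, +630.4 mg potassium (running total 1674.4 mg).
Filling greedily by potassium-per-kcal is optimal for one linear limit, giving 1674.4 mg.

1674.4 mg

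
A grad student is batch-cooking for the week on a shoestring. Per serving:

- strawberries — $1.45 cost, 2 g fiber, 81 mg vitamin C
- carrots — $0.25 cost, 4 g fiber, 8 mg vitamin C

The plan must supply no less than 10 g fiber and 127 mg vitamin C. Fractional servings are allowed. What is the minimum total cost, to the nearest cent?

$2.47

A basic optimal solution has at most two foods positive. Try each food alone and each pair with both targets met exactly.
strawberries only: max(10/2, 127/81) = 5 servings → $7.25.
carrots only: max(10/4, 127/8) = 15.88 servings → $3.97.
strawberries + carrots with both tight: 1.39 servings and 1.805 servings → $2.47.
Cheapest feasible corner: $2.47.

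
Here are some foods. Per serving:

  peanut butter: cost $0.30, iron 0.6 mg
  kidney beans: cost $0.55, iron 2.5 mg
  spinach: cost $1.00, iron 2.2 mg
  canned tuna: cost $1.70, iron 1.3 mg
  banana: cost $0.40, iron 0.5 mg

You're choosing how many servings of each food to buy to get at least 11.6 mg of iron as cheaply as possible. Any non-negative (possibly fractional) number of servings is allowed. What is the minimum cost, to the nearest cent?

Cost per mg of iron: kidney beans $0.2200, spinach $0.4545, peanut butter $0.5000, banana $0.8000, canned tuna $1.3077.
With no serving limits, use only kidney beans: 11.6 mg / 2.5 mg = 4.64 servings × $0.55 = $2.55.

$2.55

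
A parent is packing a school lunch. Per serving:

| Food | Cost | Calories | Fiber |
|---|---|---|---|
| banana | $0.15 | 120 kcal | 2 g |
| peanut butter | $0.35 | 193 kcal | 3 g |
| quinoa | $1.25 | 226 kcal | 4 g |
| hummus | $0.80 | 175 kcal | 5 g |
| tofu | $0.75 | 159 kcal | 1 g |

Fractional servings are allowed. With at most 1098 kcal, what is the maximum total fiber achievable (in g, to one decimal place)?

Fiber per kcal: hummus 0.02857, quinoa 0.0177, banana 0.01667, peanut butter 0.01554, tofu 0.006289.
With no serving limits, spend the whole calories allowance on hummus: 1098 kcal / 175 kcal × 5 g = 31.4 g.

31.4 g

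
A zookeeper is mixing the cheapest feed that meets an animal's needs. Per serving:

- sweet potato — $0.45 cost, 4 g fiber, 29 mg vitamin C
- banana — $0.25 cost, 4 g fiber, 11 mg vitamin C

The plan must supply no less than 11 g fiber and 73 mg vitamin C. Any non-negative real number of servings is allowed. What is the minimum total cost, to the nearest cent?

$1.16

sweet potato only: max(11/4, 73/29) = 2.75 servings → $1.24.
banana only: max(11/4, 73/11) = 6.636 servings → $1.66.
sweet potato + banana with both tight: 2.375 servings and 0.375 servings → $1.16.
So the least-cost plan costs $1.16.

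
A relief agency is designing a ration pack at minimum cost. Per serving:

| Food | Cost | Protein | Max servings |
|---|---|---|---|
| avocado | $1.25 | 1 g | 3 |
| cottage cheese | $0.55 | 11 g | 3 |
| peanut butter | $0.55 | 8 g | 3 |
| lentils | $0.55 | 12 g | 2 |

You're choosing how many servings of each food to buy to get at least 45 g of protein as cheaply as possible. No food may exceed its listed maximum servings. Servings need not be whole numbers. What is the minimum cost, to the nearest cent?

Cost per g of protein: lentils $0.0458, cottage cheese $0.0500, peanut butter $0.0688, avocado $1.2500.
Take 2 servings of lentils: +24.0 g protein for $1.10 (total $1.10, still need 21.0 g).
Take 1.909 servings of cottage cheese: +21.0 g protein for $1.05 (total $2.15, still need 0.0 g).
Filling from the cheapest source first is optimal under one linear minimum: $2.15.

$2.15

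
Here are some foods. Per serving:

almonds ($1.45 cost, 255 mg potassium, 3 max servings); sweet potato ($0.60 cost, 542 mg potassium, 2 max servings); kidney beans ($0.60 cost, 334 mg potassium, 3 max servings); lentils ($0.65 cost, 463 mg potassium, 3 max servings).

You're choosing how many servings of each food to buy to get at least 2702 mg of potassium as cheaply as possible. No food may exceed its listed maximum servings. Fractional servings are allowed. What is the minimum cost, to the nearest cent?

Cost per mg of potassium: sweet potato $0.0011, lentils $0.0014, kidney beans $0.0018, almonds $0.0057.
Take 2 servings of sweet potato: +1084.0 mg potassium for $1.20 (total $1.20, still need 1618.0 mg).
Take 3 servings of lentils: +1389.0 mg potassium for $1.95 (total $3.15, still need 229.0 mg).
Take 0.6856 servings of kidney beans: +229.0 mg potassium for $0.41 (total $3.56, still need 0.0 mg).
Filling from the cheapest source first is optimal under one linear minimum: $3.56.

$3.56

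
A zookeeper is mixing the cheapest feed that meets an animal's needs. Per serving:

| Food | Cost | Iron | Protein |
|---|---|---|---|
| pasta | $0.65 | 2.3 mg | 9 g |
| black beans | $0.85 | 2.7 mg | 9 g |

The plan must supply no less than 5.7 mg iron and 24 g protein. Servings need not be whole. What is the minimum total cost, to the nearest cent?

$1.73

The cheapest plan sits at a corner of the feasible region — with two constraints it uses at most two foods.
pasta only: max(5.7/2.3, 24/9) = 2.667 servings → $1.73.
black beans only: max(5.7/2.7, 24/9) = 2.667 servings → $2.27.
pasta + black beans with both targets exact would need a negative amount; discard.
Cheapest feasible corner: $1.73.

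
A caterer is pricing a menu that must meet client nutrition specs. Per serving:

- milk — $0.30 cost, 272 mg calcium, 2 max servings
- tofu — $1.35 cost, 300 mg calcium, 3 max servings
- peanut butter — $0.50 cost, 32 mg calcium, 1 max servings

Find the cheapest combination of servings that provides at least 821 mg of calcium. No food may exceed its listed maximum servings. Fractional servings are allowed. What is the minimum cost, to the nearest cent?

$1.85

Cost per mg of calcium: milk $0.0011, tofu $0.0045, peanut butter $0.0156.
Take 2 servings of milk: +544.0 mg calcium for $0.60 (total $0.60, still need 277.0 mg).
Take 0.9233 servings of tofu: +277.0 mg calcium for $1.25 (total $1.85, still need 0.0 mg).
Greedy by cheapest-per-mg is optimal for a single linear constraint, so the minimum cost is $1.85.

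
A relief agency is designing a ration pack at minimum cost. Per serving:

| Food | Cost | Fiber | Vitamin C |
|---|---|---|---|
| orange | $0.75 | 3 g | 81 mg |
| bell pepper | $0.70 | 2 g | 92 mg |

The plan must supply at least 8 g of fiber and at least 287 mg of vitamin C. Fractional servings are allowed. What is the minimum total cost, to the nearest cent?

orange only: max(8/3, 287/81) = 3.543 servings → $2.66.
bell pepper only: max(8/2, 287/92) = 4 servings → $2.80.
orange + bell pepper with both tight: 1.421 servings and 1.868 servings → $2.37.
So the least-cost plan costs $2.37.

$2.37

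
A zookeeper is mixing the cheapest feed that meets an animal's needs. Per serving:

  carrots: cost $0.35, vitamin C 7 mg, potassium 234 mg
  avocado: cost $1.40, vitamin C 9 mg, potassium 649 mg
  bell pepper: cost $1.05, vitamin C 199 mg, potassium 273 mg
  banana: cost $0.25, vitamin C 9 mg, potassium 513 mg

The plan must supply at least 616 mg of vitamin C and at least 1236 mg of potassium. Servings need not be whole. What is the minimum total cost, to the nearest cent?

Check every corner: each single food scaled to meet both minima, and each pair solved so both constraints bind.
carrots only: max(616/7, 1236/234) = 88 servings → $30.80.
avocado only: max(616/9, 1236/649) = 68.44 servings → $95.82.
bell pepper only: max(616/199, 1236/273) = 4.527 servings → $4.75.
banana only: max(616/9, 1236/513) = 68.44 servings → $17.11.
carrots + avocado with both targets exact would need a negative amount; discard.
carrots + bell pepper with both tight: 1.742 servings and 3.034 servings → $3.80.
carrots + banana: intersection lies outside the first quadrant.
avocado + bell pepper with both tight: 0.614 servings and 3.068 servings → $4.08.
avocado + banana: the both-tight solution has a negative serving — not a feasible corner.
bell pepper + banana with both tight: 3.06 servings and 0.7808 servings → $3.41.
The minimum over all feasible corners is $3.41.

$3.41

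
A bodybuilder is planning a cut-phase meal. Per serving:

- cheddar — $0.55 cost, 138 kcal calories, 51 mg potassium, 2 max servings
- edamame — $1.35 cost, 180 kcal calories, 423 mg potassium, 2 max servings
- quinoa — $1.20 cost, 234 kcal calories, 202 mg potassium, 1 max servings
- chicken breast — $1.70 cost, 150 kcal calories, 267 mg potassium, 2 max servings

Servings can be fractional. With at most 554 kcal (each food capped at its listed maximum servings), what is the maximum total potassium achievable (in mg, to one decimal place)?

1191.3 mg

Potassium per kcal: edamame 2.35, chicken breast 1.78, quinoa 0.8632, cheddar 0.3696.
Take 2 servings of edamame: uses 360 kcal, +846.0 mg potassium (running total 846.0 mg).
Take 1.293 servings of chicken breast: uses 194 kcal, +345.3 mg potassium (running total 1191.3 mg).
Filling greedily by potassium-per-kcal is optimal for one linear limit, giving 1191.3 mg.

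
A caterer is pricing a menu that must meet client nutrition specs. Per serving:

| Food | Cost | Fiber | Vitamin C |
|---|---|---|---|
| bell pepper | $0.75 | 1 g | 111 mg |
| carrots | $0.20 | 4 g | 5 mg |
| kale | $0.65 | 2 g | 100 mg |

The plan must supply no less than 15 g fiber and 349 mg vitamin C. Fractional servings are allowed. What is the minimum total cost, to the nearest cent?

$2.61

A basic optimal solution has at most two foods positive. Try each food alone and each pair with both targets met exactly.
bell pepper only: max(15/1, 349/111) = 15 servings → $11.25.
carrots only: max(15/4, 349/5) = 69.8 servings → $13.96.
kale only: max(15/2, 349/100) = 7.5 servings → $4.88.
bell pepper + carrots with both tight: 3.009 servings and 2.998 servings → $2.86.
bell pepper + kale: intersection lies outside the first quadrant.
carrots + kale with both tight: 2.056 servings and 3.387 servings → $2.61.
The minimum over all feasible corners is $2.61.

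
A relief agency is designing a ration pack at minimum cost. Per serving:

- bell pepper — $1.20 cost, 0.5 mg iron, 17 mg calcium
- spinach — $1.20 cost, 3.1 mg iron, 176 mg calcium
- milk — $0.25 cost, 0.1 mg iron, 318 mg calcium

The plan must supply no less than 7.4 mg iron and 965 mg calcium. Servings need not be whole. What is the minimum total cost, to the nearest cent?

$3.23

Two binding constraints pin down two serving amounts, so the optimal mix uses at most two foods. The candidates are each food alone (scaled to the tighter of iron/calcium) and each pair with both constraints tight.
bell pepper only: max(7.4/0.5, 965/17) = 56.76 servings → $68.12.
spinach only: max(7.4/3.1, 965/176) = 5.483 servings → $6.58.
milk only: max(7.4/0.1, 965/318) = 74 servings → $18.50.
bell pepper + spinach: intersection lies outside the first quadrant.
bell pepper + milk with both tight: 14.35 servings and 2.268 servings → $17.78.
spinach + milk with both tight: 2.331 servings and 1.745 servings → $3.23.
Cheapest feasible corner: $3.23.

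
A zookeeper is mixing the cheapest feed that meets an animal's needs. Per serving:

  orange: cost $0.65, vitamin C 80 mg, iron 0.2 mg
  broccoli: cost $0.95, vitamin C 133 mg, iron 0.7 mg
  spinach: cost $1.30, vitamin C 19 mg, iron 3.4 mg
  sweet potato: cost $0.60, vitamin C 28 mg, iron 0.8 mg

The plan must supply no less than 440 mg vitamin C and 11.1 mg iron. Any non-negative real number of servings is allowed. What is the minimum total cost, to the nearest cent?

Minimising a linear cost over {vitamin C ≥ 440, iron ≥ 11.1, servings ≥ 0} — the optimum is at a vertex, using one or two foods.
orange only: max(440/80, 11.1/0.2) = 55.5 servings → $36.08.
broccoli only: max(440/133, 11.1/0.7) = 15.86 servings → $15.06.
spinach only: max(440/19, 11.1/3.4) = 23.16 servings → $30.11.
sweet potato only: max(440/28, 11.1/0.8) = 15.71 servings → $9.43.
orange + broccoli: the both-tight solution has a negative serving — not a feasible corner.
orange + spinach with both tight: 4.792 servings and 2.983 servings → $6.99.
orange + sweet potato with both tight: 0.7055 servings and 13.7 servings → $8.68.
broccoli + spinach with both tight: 2.928 servings and 2.662 servings → $6.24.
broccoli + sweet potato with both tight: 0.4747 servings and 13.46 servings → $8.53.
spinach + sweet potato: intersection lies outside the first quadrant.
The minimum over all feasible corners is $6.24.

$6.24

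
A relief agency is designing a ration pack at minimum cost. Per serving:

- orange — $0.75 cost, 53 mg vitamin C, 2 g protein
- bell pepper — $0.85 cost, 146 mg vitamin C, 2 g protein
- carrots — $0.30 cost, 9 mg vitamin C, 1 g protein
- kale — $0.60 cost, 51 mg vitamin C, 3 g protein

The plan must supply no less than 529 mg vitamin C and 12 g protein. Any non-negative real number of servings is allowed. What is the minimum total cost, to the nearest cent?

$3.71

The cheapest plan sits at a corner of the feasible region — with two constraints it uses at most two foods.
orange only: max(529/53, 12/2) = 9.981 servings → $7.49.
bell pepper only: max(529/146, 12/2) = 6 servings → $5.10.
carrots only: max(529/9, 12/1) = 58.78 servings → $17.63.
kale only: max(529/51, 12/3) = 10.37 servings → $6.22.
orange + bell pepper with both tight: 3.731 servings and 2.269 servings → $4.73.
orange + carrots: the both-tight solution has a negative serving — not a feasible corner.
orange + kale: intersection lies outside the first quadrant.
bell pepper + carrots with both tight: 3.289 servings and 5.422 servings → $4.42.
bell pepper + kale with both tight: 2.902 servings and 2.065 servings → $3.71.
carrots + kale with both targets exact would need a negative amount; discard.
The minimum over all feasible corners is $3.71.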